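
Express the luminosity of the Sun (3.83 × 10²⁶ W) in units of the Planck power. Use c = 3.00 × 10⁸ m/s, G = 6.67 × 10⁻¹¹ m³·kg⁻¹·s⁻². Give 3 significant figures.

Planck power: P_P = c⁵/G = 3.64 × 10⁵² W.
3.83 × 10²⁶ / 3.64 × 10⁵² = 1.05 × 10⁻²⁶

1.05 × 10⁻²⁶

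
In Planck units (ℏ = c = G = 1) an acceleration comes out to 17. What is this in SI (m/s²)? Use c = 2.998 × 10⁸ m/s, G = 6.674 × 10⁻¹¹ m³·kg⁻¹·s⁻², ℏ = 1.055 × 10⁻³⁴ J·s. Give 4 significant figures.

One Planck acceleration: a_P = √(c⁷/(ℏG)) = 5.560 × 10⁵¹ m/s².
17 × 5.560 × 10⁵¹ m/s² = 9.452 × 10⁵² m/s²

9.452 × 10⁵² m/s²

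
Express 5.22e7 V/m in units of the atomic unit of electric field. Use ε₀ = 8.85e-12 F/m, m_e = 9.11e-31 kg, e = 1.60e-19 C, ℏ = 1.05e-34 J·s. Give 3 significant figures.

atomic unit of electric field: E_au = E_h/(e a₀) = m_e²e⁵/((4πε₀)³ℏ⁴) = 5.20e11 V/m.
5.22e7 / 5.20e11 = 1.00e-4

1.00e-4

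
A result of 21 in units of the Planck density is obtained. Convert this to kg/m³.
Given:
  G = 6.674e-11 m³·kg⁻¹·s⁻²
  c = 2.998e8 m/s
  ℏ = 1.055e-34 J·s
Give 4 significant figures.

One Planck density: ρ_P = c⁵/(ℏG²) = 5.154e96 kg/m³.
21 × 5.154e96 kg/m³ = 1.082e98 kg/m³

1.082e98 kg/m³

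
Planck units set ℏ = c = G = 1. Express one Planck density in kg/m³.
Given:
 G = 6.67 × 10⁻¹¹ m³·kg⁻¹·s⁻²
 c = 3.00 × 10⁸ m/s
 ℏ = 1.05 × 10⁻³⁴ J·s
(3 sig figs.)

Dimensional analysis gives ρ_P = c⁵/(ℏG²).
  = 2.43 × 10⁴² / 4.67 × 10⁻⁵⁵
  = 5.20 × 10⁹⁶ kg/m³

5.20 × 10⁹⁶ kg/m³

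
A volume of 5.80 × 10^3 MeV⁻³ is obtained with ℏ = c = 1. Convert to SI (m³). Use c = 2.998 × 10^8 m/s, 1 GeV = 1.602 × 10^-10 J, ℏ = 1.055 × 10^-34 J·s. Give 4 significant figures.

4.464 × 10^-35 m³

Volume is [L]³ = [E]⁻³·(ℏc)³.
1 GeV⁻³ → (ℏc)³ × (1 GeV in J)⁻³ = 7.696 × 10^-48 m³.
Convert the energy scale: 5.80 × 10^3 MeV⁻³ = 5.80 × 10^12 GeV⁻³.
Result: 5.80 × 10^12 × 7.696 × 10^-48 = 4.464 × 10^-35 m³.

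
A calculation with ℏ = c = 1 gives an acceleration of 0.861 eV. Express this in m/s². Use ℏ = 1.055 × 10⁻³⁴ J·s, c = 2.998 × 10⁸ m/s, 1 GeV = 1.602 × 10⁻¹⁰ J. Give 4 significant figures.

3.920 × 10²³ m/s²

Acceleration is [L]/[T]² = c·[E]/ℏ.
1 GeV → c/ℏ × (1 GeV in J) = 4.552 × 10³² m/s².
Convert the energy scale: 0.861 eV = 8.61 × 10⁻¹⁰ GeV.
Result: 8.61 × 10⁻¹⁰ × 4.552 × 10³² = 3.920 × 10²³ m/s².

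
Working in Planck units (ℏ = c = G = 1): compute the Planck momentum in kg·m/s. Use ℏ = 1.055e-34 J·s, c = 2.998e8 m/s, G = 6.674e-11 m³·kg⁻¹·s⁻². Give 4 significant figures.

6.527 kg·m/s

The unique combination of the constants set to 1 with dimensions of momentum is p_P = √(ℏc³/G).
  = √(42.60)
  = 6.527 kg·m/s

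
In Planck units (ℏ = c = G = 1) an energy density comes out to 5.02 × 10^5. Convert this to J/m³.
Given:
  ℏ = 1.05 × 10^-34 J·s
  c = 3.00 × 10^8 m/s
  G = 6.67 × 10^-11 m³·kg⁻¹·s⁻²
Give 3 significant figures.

One Planck energy density: u_P = c⁷/(ℏG²) = 4.68 × 10^113 J/m³.
5.02 × 10^5 × 4.68 × 10^113 J/m³ = 2.35 × 10^119 J/m³

2.35 × 10^119 J/m³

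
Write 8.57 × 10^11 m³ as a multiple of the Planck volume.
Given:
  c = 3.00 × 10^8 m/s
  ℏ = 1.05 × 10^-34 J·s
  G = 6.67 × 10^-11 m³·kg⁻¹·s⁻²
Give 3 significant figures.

Planck volume: V_P = (ℏG/c³)^(3/2) = 4.18 × 10^-105 m³.
8.57 × 10^11 / 4.18 × 10^-105 = 2.05 × 10^116

2.05 × 10^116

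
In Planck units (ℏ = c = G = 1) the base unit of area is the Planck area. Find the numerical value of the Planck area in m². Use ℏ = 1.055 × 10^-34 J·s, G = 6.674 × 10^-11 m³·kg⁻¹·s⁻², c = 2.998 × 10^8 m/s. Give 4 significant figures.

2.613 × 10^-70 m²

A_P = ℏG/c³
  = 7.041 × 10^-45 / 2.695 × 10^25
  = 2.613 × 10^-70 m²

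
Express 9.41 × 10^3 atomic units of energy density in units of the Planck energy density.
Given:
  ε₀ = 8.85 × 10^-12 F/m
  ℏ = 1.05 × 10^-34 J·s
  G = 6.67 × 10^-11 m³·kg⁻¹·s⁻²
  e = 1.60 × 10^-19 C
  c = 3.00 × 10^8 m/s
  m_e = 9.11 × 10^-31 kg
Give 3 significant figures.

atomic unit of energy density: u_au = E_h/a₀³ = m_e⁴e¹⁰/((4πε₀)⁵ℏ⁸) = 3.01 × 10^13 J/m³
Planck energy density: u_P = c⁷/(ℏG²) = 4.68 × 10^113 J/m³
9.41 × 10^3 × 3.01 × 10^13 / 4.68 × 10^113 = 6.06 × 10^-97

6.06 × 10^-97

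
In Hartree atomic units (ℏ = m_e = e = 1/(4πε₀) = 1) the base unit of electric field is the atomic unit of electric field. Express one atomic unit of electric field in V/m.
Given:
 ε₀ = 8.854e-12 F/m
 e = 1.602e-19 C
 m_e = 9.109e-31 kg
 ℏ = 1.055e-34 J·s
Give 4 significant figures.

5.131e11 V/m

E_au = E_h/(e a₀) = m_e²e⁵/((4πε₀)³ℏ⁴)
E_h = 4.354e-18 J
a₀ = 5.297e-11 m
E_h/(e·a₀) = 5.131e11 V/m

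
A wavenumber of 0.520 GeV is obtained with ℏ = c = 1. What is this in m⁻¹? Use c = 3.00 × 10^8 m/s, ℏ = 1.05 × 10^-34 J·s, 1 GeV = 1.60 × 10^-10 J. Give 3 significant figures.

2.64 × 10^15 m⁻¹

Inverse length is [E]/(ℏc).
1 GeV → 1/(ℏc) × (1 GeV in J) = 5.08 × 10^15 m⁻¹.
Result: 0.520 × 5.08 × 10^15 = 2.64 × 10^15 m⁻¹.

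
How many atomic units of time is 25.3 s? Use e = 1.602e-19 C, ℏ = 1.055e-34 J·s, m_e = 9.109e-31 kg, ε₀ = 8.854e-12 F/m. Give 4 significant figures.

atomic unit of time: τ_au = (4πε₀)²ℏ³/(m_e e⁴) = 2.423e-17 s.
25.3 / 2.423e-17 = 1.044e18

1.044e18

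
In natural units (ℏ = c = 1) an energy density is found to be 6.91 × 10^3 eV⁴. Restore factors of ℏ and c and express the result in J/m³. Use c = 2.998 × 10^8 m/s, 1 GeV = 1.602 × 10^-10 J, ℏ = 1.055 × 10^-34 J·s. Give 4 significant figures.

[E]/[L]³ = [E]⁴/(ℏc)³; restore (ℏc)⁻³.
1 GeV⁴ → 1/(ℏc)³ × (1 GeV in J)⁴ = 2.082 × 10^37 J/m³.
Convert the energy scale: 6.91 × 10^3 eV⁴ = 6.91 × 10^-33 GeV⁴.
Result: 6.91 × 10^-33 × 2.082 × 10^37 = 1.438 × 10^5 J/m³.

1.438 × 10^5 J/m³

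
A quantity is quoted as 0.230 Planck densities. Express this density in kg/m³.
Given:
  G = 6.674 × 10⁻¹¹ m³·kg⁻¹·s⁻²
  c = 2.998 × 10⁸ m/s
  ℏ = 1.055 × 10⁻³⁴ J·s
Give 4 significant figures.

One Planck density: ρ_P = c⁵/(ℏG²) = 5.154 × 10⁹⁶ kg/m³.
0.230 × 5.154 × 10⁹⁶ kg/m³ = 1.185 × 10⁹⁶ kg/m³

1.185 × 10⁹⁶ kg/m³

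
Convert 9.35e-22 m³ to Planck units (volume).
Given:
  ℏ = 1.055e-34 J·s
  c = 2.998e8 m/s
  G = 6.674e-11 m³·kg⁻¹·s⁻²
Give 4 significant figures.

Planck volume: V_P = (ℏG/c³)^(3/2) = 4.224e-105 m³.
9.35e-22 / 4.224e-105 = 2.214e83

2.214e83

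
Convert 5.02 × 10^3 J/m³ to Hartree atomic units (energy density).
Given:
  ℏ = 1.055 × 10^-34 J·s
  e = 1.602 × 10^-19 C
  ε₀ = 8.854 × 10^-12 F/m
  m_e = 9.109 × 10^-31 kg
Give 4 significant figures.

atomic unit of energy density: u_au = E_h/a₀³ = m_e⁴e¹⁰/((4πε₀)⁵ℏ⁸) = 2.929 × 10^13 J/m³.
5.02 × 10^3 / 2.929 × 10^13 = 1.714 × 10^-10

1.714 × 10^-10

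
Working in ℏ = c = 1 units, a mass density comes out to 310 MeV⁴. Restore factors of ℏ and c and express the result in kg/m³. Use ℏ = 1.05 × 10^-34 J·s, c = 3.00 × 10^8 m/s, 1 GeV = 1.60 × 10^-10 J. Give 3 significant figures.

Mass density is [E]/(c²[L]³) = [E]⁴/(ℏ³c⁵).
1 GeV⁴ → 1/(ℏ³c⁵) × (1 GeV in J)⁴ = 2.33 × 10^20 kg/m³.
Convert the energy scale: 310 MeV⁴ = 3.10 × 10^-10 GeV⁴.
Result: 3.10 × 10^-10 × 2.33 × 10^20 = 7.22 × 10^10 kg/m³.

7.22 × 10^10 kg/m³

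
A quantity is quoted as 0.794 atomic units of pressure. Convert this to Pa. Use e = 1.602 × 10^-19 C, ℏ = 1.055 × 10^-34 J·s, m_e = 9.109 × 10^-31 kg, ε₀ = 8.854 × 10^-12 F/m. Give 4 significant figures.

One atomic unit of pressure: P_au = E_h/a₀³ = m_e⁴e¹⁰/((4πε₀)⁵ℏ⁸) = 2.929 × 10^13 Pa.
0.794 × 2.929 × 10^13 Pa = 2.326 × 10^13 Pa

2.326 × 10^13 Pa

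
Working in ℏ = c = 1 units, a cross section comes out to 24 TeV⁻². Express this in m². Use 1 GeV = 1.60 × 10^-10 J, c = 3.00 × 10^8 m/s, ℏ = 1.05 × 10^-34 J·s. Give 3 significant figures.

Area is [L]² = [E]⁻²·(ℏc)²; restore (ℏc)².
1 GeV⁻² → (ℏc)² × (1 GeV in J)⁻² = 3.88 × 10^-32 m².
Convert the energy scale: 24 TeV⁻² = 2.40 × 10^-5 GeV⁻².
Result: 2.40 × 10^-5 × 3.88 × 10^-32 = 9.30 × 10^-37 m².

9.30 × 10^-37 m²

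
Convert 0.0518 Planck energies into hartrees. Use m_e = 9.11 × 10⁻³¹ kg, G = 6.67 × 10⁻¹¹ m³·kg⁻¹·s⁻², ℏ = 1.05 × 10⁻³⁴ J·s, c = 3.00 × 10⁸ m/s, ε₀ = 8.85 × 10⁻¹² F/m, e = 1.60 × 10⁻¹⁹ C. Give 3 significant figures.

2.31 × 10²⁵

Planck energy: E_P = √(ℏc⁵/G) = 1.96 × 10⁹ J
hartree: E_h = m_e e⁴/(4πε₀ℏ)² = 4.38 × 10⁻¹⁸ J
0.0518 × 1.96 × 10⁹ / 4.38 × 10⁻¹⁸ = 2.31 × 10²⁵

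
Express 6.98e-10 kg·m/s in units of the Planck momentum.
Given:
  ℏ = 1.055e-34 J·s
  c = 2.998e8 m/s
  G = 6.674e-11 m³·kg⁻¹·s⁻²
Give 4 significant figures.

Planck momentum: p_P = √(ℏc³/G) = 6.527 kg·m/s.
6.98e-10 / 6.527 = 1.069e-10

1.069e-10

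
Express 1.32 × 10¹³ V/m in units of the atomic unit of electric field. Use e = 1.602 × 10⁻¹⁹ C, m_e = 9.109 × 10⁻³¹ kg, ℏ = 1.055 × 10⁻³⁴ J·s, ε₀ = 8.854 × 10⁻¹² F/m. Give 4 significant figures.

25.73

atomic unit of electric field: E_au = E_h/(e a₀) = m_e²e⁵/((4πε₀)³ℏ⁴) = 5.131 × 10¹¹ V/m.
1.32 × 10¹³ / 5.131 × 10¹¹ = 25.73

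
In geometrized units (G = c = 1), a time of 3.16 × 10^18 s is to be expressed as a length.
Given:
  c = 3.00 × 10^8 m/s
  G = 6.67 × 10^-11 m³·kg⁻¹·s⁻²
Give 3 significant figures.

Time → length via c.
3.16 × 10^18 s × (c) = 9.48 × 10^26 m

9.48 × 10^26 m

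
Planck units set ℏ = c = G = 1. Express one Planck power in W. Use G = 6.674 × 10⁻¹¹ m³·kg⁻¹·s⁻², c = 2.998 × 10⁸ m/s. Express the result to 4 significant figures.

3.629 × 10⁵² W

The unique combination of the constants set to 1 with dimensions of power is P_P = c⁵/G.
  = 2.422 × 10⁴² / 6.674 × 10⁻¹¹
  = 3.629 × 10⁵² W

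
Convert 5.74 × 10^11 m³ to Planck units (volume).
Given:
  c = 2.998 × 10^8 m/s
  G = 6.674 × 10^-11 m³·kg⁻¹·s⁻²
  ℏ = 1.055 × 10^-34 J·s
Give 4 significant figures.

Planck volume: V_P = (ℏG/c³)^(3/2) = 4.224 × 10^-105 m³.
5.74 × 10^11 / 4.224 × 10^-105 = 1.359 × 10^116

1.359 × 10^116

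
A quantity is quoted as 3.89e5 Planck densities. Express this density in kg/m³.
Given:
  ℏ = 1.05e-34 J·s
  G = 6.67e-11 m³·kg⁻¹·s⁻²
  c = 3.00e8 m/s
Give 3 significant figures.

One Planck density: ρ_P = c⁵/(ℏG²) = 5.20e96 kg/m³.
3.89e5 × 5.20e96 kg/m³ = 2.02e102 kg/m³

2.02e102 kg/m³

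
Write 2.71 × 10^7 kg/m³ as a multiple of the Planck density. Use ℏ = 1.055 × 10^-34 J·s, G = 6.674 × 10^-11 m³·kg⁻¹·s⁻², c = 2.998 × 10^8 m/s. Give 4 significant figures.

5.258 × 10^-90

Planck density: ρ_P = c⁵/(ℏG²) = 5.154 × 10^96 kg/m³.
2.71 × 10^7 / 5.154 × 10^96 = 5.258 × 10^-90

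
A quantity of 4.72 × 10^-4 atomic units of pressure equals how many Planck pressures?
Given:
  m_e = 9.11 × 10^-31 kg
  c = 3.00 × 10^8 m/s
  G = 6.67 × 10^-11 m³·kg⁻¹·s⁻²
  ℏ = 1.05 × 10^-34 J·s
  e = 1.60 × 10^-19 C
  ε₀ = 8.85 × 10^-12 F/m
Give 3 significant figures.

3.04 × 10^-104

atomic unit of pressure: P_au = E_h/a₀³ = m_e⁴e¹⁰/((4πε₀)⁵ℏ⁸) = 3.01 × 10^13 Pa
Planck pressure: p_P = c⁷/(ℏG²) = 4.68 × 10^113 Pa
4.72 × 10^-4 × 3.01 × 10^13 / 4.68 × 10^113 = 3.04 × 10^-104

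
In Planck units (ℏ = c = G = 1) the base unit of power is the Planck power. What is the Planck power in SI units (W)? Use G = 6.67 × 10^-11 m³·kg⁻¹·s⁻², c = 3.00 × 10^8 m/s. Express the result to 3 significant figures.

3.64 × 10^52 W

P_P = c⁵/G
  = 2.43 × 10^42 / 6.67 × 10^-11
  = 3.64 × 10^52 W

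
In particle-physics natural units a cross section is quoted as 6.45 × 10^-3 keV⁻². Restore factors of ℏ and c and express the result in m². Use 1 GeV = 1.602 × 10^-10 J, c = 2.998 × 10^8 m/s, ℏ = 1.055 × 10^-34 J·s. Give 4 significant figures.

Area is [L]² = [E]⁻²·(ℏc)²; restore (ℏc)².
1 GeV⁻² → (ℏc)² × (1 GeV in J)⁻² = 3.898 × 10^-32 m².
Convert the energy scale: 6.45 × 10^-3 keV⁻² = 6.45 × 10^9 GeV⁻².
Result: 6.45 × 10^9 × 3.898 × 10^-32 = 2.514 × 10^-22 m².

2.514 × 10^-22 m²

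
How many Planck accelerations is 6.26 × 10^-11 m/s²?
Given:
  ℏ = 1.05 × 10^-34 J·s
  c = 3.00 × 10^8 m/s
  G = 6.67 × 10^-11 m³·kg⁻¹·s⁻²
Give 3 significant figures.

1.12 × 10^-62

Planck acceleration: a_P = √(c⁷/(ℏG)) = 5.59 × 10^51 m/s².
6.26 × 10^-11 / 5.59 × 10^51 = 1.12 × 10^-62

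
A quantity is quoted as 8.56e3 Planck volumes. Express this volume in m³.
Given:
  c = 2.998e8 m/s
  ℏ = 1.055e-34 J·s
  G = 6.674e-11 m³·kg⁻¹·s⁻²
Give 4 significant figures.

3.616e-101 m³

One Planck volume: V_P = (ℏG/c³)^(3/2) = 4.224e-105 m³.
8.56e3 × 4.224e-105 m³ = 3.616e-101 m³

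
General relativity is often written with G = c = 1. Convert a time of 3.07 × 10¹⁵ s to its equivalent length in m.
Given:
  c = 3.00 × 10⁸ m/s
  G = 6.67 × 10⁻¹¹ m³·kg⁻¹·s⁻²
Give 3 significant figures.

9.21 × 10²³ m

Time → length via c.
3.07 × 10¹⁵ s × (c) = 9.21 × 10²³ m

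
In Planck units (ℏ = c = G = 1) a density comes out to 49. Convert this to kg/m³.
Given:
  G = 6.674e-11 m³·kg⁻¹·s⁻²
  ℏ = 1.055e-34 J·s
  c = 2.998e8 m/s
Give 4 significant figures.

2.525e98 kg/m³

One Planck density: ρ_P = c⁵/(ℏG²) = 5.154e96 kg/m³.
49 × 5.154e96 kg/m³ = 2.525e98 kg/m³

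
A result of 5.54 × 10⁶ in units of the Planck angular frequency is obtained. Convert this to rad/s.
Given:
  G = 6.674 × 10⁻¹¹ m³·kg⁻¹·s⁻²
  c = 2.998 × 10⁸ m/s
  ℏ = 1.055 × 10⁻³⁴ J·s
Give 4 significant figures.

One Planck angular frequency: ω_P = √(c⁵/(ℏG)) = 1.855 × 10⁴³ rad/s.
5.54 × 10⁶ × 1.855 × 10⁴³ rad/s = 1.027 × 10⁵⁰ rad/s

1.027 × 10⁵⁰ rad/s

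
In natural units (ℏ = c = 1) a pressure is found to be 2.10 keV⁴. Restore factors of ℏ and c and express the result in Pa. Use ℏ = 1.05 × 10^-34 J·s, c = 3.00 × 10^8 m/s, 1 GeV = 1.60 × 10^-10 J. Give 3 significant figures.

4.40 × 10^13 Pa

Pressure is [E]/[L]³ = [E]⁴/(ℏc)³.
1 GeV⁴ → 1/(ℏc)³ × (1 GeV in J)⁴ = 2.10 × 10^37 Pa.
Convert the energy scale: 2.10 keV⁴ = 2.10 × 10^-24 GeV⁴.
Result: 2.10 × 10^-24 × 2.10 × 10^37 = 4.40 × 10^13 Pa.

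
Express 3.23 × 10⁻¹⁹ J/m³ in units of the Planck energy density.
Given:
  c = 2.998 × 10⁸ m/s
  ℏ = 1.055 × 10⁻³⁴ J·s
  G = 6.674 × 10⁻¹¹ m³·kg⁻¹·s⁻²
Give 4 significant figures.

6.973 × 10⁻¹³³

Planck energy density: u_P = c⁷/(ℏG²) = 4.632 × 10¹¹³ J/m³.
3.23 × 10⁻¹⁹ / 4.632 × 10¹¹³ = 6.973 × 10⁻¹³³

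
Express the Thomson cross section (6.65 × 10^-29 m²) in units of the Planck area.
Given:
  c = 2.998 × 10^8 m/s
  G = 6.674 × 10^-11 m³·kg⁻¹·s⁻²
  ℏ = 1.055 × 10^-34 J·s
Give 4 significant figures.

Planck area: A_P = ℏG/c³ = 2.613 × 10^-70 m².
6.65 × 10^-29 / 2.613 × 10^-70 = 2.545 × 10^41

2.545 × 10^41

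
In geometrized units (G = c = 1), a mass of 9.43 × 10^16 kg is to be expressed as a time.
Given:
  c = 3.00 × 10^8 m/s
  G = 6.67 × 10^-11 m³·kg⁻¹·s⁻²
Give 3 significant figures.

2.33 × 10^-19 s

Mass → time via G/c³.
9.43 × 10^16 kg × (G/c³) = 2.33 × 10^-19 s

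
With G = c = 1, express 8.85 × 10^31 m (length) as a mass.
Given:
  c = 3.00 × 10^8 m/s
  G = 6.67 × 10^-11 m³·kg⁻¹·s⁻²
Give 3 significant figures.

Length → mass via c²/G.
8.85 × 10^31 m × (c²/G) = 1.19 × 10^59 kg

1.19 × 10^59 kg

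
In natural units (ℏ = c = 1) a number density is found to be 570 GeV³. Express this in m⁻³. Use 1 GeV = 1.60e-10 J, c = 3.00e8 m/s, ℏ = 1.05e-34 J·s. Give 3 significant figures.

Number density is [L]⁻³ = [E]³/(ℏc)³.
1 GeV³ → 1/(ℏc)³ × (1 GeV in J)³ = 1.31e47 m⁻³.
Result: 570 × 1.31e47 = 7.47e49 m⁻³.

7.47e49 m⁻³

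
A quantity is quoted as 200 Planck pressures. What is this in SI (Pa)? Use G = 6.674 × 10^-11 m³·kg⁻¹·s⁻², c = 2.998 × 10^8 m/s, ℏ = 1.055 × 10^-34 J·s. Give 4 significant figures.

9.265 × 10^115 Pa

One Planck pressure: p_P = c⁷/(ℏG²) = 4.632 × 10^113 Pa.
200 × 4.632 × 10^113 Pa = 9.265 × 10^115 Pa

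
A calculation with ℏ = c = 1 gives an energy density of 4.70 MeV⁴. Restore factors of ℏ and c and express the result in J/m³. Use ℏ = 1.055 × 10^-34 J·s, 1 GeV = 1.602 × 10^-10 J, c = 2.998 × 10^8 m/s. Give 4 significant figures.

[E]/[L]³ = [E]⁴/(ℏc)³; restore (ℏc)⁻³.
1 GeV⁴ → 1/(ℏc)³ × (1 GeV in J)⁴ = 2.082 × 10^37 J/m³.
Convert the energy scale: 4.70 MeV⁴ = 4.70 × 10^-12 GeV⁴.
Result: 4.70 × 10^-12 × 2.082 × 10^37 = 9.784 × 10^25 J/m³.

9.784 × 10^25 J/m³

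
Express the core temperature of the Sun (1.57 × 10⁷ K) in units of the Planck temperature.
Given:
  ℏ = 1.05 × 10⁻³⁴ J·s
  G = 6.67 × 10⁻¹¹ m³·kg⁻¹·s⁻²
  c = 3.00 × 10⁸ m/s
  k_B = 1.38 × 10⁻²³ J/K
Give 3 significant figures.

Planck temperature: T_P = √(ℏc⁵/G) / k_B = 1.42 × 10³² K.
1.57 × 10⁷ / 1.42 × 10³² = 1.11 × 10⁻²⁵

1.11 × 10⁻²⁵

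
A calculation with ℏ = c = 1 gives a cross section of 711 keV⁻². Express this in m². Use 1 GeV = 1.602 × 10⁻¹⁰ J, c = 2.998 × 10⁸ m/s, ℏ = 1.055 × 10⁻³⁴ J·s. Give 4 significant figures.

Area is [L]² = [E]⁻²·(ℏc)²; restore (ℏc)².
1 GeV⁻² → (ℏc)² × (1 GeV in J)⁻² = 3.898 × 10⁻³² m².
Convert the energy scale: 711 keV⁻² = 7.11 × 10¹⁴ GeV⁻².
Result: 7.11 × 10¹⁴ × 3.898 × 10⁻³² = 2.771 × 10⁻¹⁷ m².

2.771 × 10⁻¹⁷ m²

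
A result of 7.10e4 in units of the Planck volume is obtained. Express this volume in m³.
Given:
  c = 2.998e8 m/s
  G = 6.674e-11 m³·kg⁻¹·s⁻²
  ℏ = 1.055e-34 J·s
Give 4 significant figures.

One Planck volume: V_P = (ℏG/c³)^(3/2) = 4.224e-105 m³.
7.10e4 × 4.224e-105 m³ = 2.999e-100 m³

2.999e-100 m³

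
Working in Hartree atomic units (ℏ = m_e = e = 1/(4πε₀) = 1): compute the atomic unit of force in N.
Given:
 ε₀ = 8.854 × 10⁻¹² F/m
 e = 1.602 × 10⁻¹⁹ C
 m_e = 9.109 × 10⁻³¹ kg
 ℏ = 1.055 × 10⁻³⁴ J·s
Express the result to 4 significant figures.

8.220 × 10⁻⁸ N

The unique combination of the constants set to 1 with dimensions of force is F_au = E_h/a₀ = m_e²e⁶/((4πε₀)³ℏ⁴).
E_h = 4.354 × 10⁻¹⁸ J
a₀ = 5.297 × 10⁻¹¹ m
E_h/a₀ = 8.220 × 10⁻⁸ N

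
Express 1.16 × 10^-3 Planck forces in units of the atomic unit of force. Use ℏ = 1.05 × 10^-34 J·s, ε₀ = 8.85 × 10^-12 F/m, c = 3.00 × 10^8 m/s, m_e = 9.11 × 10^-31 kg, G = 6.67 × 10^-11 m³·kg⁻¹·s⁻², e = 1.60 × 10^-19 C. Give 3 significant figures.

1.69 × 10^48

Planck force: F_P = c⁴/G = 1.21 × 10^44 N
atomic unit of force: F_au = E_h/a₀ = m_e²e⁶/((4πε₀)³ℏ⁴) = 8.33 × 10^-8 N
1.16 × 10^-3 × 1.21 × 10^44 / 8.33 × 10^-8 = 1.69 × 10^48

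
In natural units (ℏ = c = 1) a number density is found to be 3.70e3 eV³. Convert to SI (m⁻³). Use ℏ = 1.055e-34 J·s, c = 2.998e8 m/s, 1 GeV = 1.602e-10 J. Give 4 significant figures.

Number density is [L]⁻³ = [E]³/(ℏc)³.
1 GeV³ → 1/(ℏc)³ × (1 GeV in J)³ = 1.299e47 m⁻³.
Convert the energy scale: 3.70e3 eV³ = 3.70e-24 GeV³.
Result: 3.70e-24 × 1.299e47 = 4.808e23 m⁻³.

4.808e23 m⁻³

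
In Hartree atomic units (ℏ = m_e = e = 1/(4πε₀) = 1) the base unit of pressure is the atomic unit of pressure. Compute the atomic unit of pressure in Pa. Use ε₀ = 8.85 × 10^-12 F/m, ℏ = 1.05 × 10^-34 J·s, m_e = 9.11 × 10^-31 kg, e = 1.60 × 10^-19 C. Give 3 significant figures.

3.01 × 10^13 Pa

P_au = E_h/a₀³ = m_e⁴e¹⁰/((4πε₀)⁵ℏ⁸)
E_h = 4.38 × 10^-18 J
a₀ = 5.26 × 10^-11 m
E_h/a₀³ = 3.01 × 10^13 Pa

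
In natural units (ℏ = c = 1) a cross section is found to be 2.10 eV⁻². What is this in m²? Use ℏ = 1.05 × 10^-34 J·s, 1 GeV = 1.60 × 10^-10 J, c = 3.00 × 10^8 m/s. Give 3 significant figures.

8.14 × 10^-14 m²

Area is [L]² = [E]⁻²·(ℏc)²; restore (ℏc)².
1 GeV⁻² → (ℏc)² × (1 GeV in J)⁻² = 3.88 × 10^-32 m².
Convert the energy scale: 2.10 eV⁻² = 2.10 × 10^18 GeV⁻².
Result: 2.10 × 10^18 × 3.88 × 10^-32 = 8.14 × 10^-14 m².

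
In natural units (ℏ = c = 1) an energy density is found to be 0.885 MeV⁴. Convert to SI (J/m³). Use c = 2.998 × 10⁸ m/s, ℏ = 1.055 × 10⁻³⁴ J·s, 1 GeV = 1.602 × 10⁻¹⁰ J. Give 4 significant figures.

[E]/[L]³ = [E]⁴/(ℏc)³; restore (ℏc)⁻³.
1 GeV⁴ → 1/(ℏc)³ × (1 GeV in J)⁴ = 2.082 × 10³⁷ J/m³.
Convert the energy scale: 0.885 MeV⁴ = 8.85 × 10⁻¹³ GeV⁴.
Result: 8.85 × 10⁻¹³ × 2.082 × 10³⁷ = 1.842 × 10²⁵ J/m³.

1.842 × 10²⁵ J/m³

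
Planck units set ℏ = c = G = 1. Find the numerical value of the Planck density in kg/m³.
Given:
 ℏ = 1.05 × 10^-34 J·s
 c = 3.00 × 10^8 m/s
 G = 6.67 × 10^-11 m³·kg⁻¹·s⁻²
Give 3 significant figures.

From ℏ = c = G = 1 the density scale is ρ_P = c⁵/(ℏG²).
  = 2.43 × 10^42 / 4.67 × 10^-55
  = 5.20 × 10^96 kg/m³

5.20 × 10^96 kg/m³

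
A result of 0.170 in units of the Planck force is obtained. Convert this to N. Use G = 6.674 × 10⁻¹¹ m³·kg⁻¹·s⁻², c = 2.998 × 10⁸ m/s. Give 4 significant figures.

2.058 × 10⁴³ N

One Planck force: F_P = c⁴/G = 1.210 × 10⁴⁴ N.
0.170 × 1.210 × 10⁴⁴ N = 2.058 × 10⁴³ N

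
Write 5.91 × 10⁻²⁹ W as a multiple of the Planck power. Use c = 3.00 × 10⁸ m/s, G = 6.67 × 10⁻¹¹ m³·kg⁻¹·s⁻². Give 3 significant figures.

1.62 × 10⁻⁸¹

Planck power: P_P = c⁵/G = 3.64 × 10⁵² W.
5.91 × 10⁻²⁹ / 3.64 × 10⁵² = 1.62 × 10⁻⁸¹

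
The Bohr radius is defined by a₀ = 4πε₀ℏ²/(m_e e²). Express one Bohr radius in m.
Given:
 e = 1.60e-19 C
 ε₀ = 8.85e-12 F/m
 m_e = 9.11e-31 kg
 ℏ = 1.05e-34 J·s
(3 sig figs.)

a₀ = 4πε₀ℏ²/(m_e e²)
  = 1.23e-78 / 2.33e-68
  = 5.26e-11 m

5.26e-11 m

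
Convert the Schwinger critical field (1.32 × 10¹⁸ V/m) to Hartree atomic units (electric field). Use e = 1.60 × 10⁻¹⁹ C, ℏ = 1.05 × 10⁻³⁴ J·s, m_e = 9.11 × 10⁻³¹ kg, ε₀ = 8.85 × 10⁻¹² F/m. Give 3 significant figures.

atomic unit of electric field: E_au = E_h/(e a₀) = m_e²e⁵/((4πε₀)³ℏ⁴) = 5.20 × 10¹¹ V/m.
1.32 × 10¹⁸ / 5.20 × 10¹¹ = 2.54 × 10⁶

2.54 × 10⁶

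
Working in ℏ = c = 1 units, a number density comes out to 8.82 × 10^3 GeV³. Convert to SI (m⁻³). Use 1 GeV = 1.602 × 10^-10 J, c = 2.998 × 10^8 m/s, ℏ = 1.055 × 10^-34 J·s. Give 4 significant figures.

1.146 × 10^51 m⁻³

Number density is [L]⁻³ = [E]³/(ℏc)³.
1 GeV³ → 1/(ℏc)³ × (1 GeV in J)³ = 1.299 × 10^47 m⁻³.
Result: 8.82 × 10^3 × 1.299 × 10^47 = 1.146 × 10^51 m⁻³.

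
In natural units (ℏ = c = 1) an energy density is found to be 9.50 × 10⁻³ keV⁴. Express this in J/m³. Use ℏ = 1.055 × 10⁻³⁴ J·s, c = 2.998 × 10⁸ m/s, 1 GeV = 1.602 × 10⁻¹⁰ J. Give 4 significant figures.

[E]/[L]³ = [E]⁴/(ℏc)³; restore (ℏc)⁻³.
1 GeV⁴ → 1/(ℏc)³ × (1 GeV in J)⁴ = 2.082 × 10³⁷ J/m³.
Convert the energy scale: 9.50 × 10⁻³ keV⁴ = 9.50 × 10⁻²⁷ GeV⁴.
Result: 9.50 × 10⁻²⁷ × 2.082 × 10³⁷ = 1.978 × 10¹¹ J/m³.

1.978 × 10¹¹ J/m³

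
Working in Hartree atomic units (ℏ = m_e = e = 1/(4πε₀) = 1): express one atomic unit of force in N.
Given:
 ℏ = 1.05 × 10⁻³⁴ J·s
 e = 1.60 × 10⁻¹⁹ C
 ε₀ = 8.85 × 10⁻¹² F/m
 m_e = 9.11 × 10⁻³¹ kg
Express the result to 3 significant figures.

8.33 × 10⁻⁸ N

The unique combination of the constants set to 1 with dimensions of force is F_au = E_h/a₀ = m_e²e⁶/((4πε₀)³ℏ⁴).
E_h = 4.38 × 10⁻¹⁸ J
a₀ = 5.26 × 10⁻¹¹ m
E_h/a₀ = 8.33 × 10⁻⁸ N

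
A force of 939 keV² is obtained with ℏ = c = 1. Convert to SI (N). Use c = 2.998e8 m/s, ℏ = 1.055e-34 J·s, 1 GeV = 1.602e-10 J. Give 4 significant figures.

7.619e-4 N

Force is [E]/[L] = [E]²/(ℏc); restore (ℏc)⁻¹.
1 GeV² → 1/(ℏc) × (1 GeV in J)² = 8.114e5 N.
Convert the energy scale: 939 keV² = 9.39e-10 GeV².
Result: 9.39e-10 × 8.114e5 = 7.619e-4 N.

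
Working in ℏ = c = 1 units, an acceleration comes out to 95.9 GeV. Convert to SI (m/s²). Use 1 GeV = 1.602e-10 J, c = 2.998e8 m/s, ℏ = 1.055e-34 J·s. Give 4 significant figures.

4.366e34 m/s²

Acceleration is [L]/[T]² = c·[E]/ℏ.
1 GeV → c/ℏ × (1 GeV in J) = 4.552e32 m/s².
Result: 95.9 × 4.552e32 = 4.366e34 m/s².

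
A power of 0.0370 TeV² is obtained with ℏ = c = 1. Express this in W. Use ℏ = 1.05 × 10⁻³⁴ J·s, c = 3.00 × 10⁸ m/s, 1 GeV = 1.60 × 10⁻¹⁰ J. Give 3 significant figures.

9.02 × 10¹⁸ W

Power is [E]/[T] = [E]²/ℏ.
1 GeV² → 1/ℏ × (1 GeV in J)² = 2.44 × 10¹⁴ W.
Convert the energy scale: 0.0370 TeV² = 3.70 × 10⁴ GeV².
Result: 3.70 × 10⁴ × 2.44 × 10¹⁴ = 9.02 × 10¹⁸ W.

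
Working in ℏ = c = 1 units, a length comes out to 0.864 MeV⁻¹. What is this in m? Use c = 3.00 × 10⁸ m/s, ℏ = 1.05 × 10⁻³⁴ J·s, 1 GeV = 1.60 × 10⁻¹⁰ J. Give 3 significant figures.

A length is [E]⁻¹ in ℏ=c=1; restore one factor of ℏc.
1 GeV⁻¹ → ℏc × (1 GeV in J)⁻¹ = 1.97 × 10⁻¹⁶ m.
Convert the energy scale: 0.864 MeV⁻¹ = 864 GeV⁻¹.
Result: 864 × 1.97 × 10⁻¹⁶ = 1.70 × 10⁻¹³ m.

1.70 × 10⁻¹³ m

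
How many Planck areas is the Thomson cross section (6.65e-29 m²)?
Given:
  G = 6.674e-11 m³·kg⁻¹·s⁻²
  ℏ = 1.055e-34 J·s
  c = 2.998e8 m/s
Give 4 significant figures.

Planck area: A_P = ℏG/c³ = 2.613e-70 m².
6.65e-29 / 2.613e-70 = 2.545e41

2.545e41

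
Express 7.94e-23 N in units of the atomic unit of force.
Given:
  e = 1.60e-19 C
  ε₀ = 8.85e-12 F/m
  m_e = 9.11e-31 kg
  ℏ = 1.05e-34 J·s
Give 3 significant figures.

9.53e-16

atomic unit of force: F_au = E_h/a₀ = m_e²e⁶/((4πε₀)³ℏ⁴) = 8.33e-8 N.
7.94e-23 / 8.33e-8 = 9.53e-16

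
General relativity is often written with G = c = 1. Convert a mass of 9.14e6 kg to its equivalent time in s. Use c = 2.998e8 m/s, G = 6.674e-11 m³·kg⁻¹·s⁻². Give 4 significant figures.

Mass → time via G/c³.
9.14e6 kg × (G/c³) = 2.264e-29 s

2.264e-29 s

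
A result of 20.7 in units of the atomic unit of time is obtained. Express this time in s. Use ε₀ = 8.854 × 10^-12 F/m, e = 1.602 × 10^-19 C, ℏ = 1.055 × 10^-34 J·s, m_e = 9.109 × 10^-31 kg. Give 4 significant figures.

One atomic unit of time: τ_au = (4πε₀)²ℏ³/(m_e e⁴) = 2.423 × 10^-17 s.
20.7 × 2.423 × 10^-17 s = 5.015 × 10^-16 s

5.015 × 10^-16 s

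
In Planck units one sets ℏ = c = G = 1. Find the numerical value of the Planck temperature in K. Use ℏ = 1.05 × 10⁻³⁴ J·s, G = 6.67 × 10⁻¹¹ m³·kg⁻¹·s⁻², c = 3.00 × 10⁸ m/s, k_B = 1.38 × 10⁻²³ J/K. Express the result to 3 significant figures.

T_P = √(ℏc⁵/G) / k_B
  = √(3.83 × 10¹⁸) × 7.25 × 10²²
  = 1.42 × 10³² K

1.42 × 10³² K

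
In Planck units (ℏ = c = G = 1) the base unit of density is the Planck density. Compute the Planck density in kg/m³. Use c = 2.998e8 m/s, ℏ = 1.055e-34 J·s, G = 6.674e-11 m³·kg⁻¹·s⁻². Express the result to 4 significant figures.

ρ_P = c⁵/(ℏG²)
  = 2.422e42 / 4.699e-55
  = 5.154e96 kg/m³

5.154e96 kg/m³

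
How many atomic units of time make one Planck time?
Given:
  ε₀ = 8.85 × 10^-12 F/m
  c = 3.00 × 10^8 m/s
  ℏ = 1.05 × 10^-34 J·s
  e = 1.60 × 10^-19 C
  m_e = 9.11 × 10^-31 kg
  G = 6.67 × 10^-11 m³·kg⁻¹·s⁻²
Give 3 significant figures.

2.24 × 10^-27

Planck time: t_P = √(ℏG/c⁵) = 5.37 × 10^-44 s
atomic unit of time: τ_au = (4πε₀)²ℏ³/(m_e e⁴) = 2.40 × 10^-17 s
ratio = 5.37 × 10^-44 / 2.40 × 10^-17 = 2.24 × 10^-27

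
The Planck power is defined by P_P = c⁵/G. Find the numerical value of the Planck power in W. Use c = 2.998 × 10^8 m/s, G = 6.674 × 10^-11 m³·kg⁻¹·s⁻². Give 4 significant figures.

3.629 × 10^52 W

P_P = c⁵/G
  = 2.422 × 10^42 / 6.674 × 10^-11
  = 3.629 × 10^52 W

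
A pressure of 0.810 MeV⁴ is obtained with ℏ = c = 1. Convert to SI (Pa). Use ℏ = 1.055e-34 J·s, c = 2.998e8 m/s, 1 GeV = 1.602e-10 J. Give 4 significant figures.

Pressure is [E]/[L]³ = [E]⁴/(ℏc)³.
1 GeV⁴ → 1/(ℏc)³ × (1 GeV in J)⁴ = 2.082e37 Pa.
Convert the energy scale: 0.810 MeV⁴ = 8.10e-13 GeV⁴.
Result: 8.10e-13 × 2.082e37 = 1.686e25 Pa.

1.686e25 Pa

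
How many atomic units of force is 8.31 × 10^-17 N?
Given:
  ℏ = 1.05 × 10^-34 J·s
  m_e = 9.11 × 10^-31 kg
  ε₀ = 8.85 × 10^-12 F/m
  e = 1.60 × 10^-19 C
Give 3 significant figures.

9.98 × 10^-10

atomic unit of force: F_au = E_h/a₀ = m_e²e⁶/((4πε₀)³ℏ⁴) = 8.33 × 10^-8 N.
8.31 × 10^-17 / 8.33 × 10^-8 = 9.98 × 10^-10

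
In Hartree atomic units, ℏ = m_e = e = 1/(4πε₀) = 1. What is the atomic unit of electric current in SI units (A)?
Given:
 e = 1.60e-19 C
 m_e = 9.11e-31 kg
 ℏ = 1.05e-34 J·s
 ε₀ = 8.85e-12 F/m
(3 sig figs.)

From ℏ = m_e = e = 1/(4πε₀) = 1 the current scale is I_au = e E_h/ℏ = m_e e⁵/((4πε₀)²ℏ³).
E_h = 4.38e-18 J
e·E_h/ℏ = 6.67e-3 A

6.67e-3 A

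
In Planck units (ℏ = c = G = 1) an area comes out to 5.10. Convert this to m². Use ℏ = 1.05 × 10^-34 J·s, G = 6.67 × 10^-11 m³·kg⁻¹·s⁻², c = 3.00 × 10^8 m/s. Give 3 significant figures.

1.32 × 10^-69 m²

One Planck area: A_P = ℏG/c³ = 2.59 × 10^-70 m².
5.10 × 2.59 × 10^-70 m² = 1.32 × 10^-69 m²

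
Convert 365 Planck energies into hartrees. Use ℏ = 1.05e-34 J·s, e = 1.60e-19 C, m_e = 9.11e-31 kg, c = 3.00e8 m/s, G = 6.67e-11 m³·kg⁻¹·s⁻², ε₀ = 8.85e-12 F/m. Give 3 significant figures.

Planck energy: E_P = √(ℏc⁵/G) = 1.96e9 J
hartree: E_h = m_e e⁴/(4πε₀ℏ)² = 4.38e-18 J
365 × 1.96e9 / 4.38e-18 = 1.63e29

1.63e29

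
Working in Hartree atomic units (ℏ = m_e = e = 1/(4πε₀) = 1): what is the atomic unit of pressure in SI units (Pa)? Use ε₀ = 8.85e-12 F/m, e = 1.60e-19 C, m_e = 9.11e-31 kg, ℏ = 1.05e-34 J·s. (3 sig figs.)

The unique combination of the constants set to 1 with dimensions of pressure is P_au = E_h/a₀³ = m_e⁴e¹⁰/((4πε₀)⁵ℏ⁸).
E_h = 4.38e-18 J
a₀ = 5.26e-11 m
E_h/a₀³ = 3.01e13 Pa

3.01e13 Pa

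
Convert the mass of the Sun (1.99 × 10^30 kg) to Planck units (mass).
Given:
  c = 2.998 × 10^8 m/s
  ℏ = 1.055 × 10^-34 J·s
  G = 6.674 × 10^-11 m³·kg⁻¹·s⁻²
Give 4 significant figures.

Planck mass: m_P = √(ℏc/G) = 2.177 × 10^-8 kg.
1.99 × 10^30 / 2.177 × 10^-8 = 9.141 × 10^37

9.141 × 10^37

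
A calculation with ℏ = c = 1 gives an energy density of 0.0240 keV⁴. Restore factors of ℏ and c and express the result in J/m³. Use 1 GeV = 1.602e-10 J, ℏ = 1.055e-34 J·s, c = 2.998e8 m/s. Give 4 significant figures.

4.996e11 J/m³

[E]/[L]³ = [E]⁴/(ℏc)³; restore (ℏc)⁻³.
1 GeV⁴ → 1/(ℏc)³ × (1 GeV in J)⁴ = 2.082e37 J/m³.
Convert the energy scale: 0.0240 keV⁴ = 2.40e-26 GeV⁴.
Result: 2.40e-26 × 2.082e37 = 4.996e11 J/m³.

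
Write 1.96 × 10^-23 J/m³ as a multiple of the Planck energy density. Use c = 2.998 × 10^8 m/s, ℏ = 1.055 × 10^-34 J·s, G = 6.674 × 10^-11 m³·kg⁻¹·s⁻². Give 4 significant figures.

Planck energy density: u_P = c⁷/(ℏG²) = 4.632 × 10^113 J/m³.
1.96 × 10^-23 / 4.632 × 10^113 = 4.231 × 10^-137

4.231 × 10^-137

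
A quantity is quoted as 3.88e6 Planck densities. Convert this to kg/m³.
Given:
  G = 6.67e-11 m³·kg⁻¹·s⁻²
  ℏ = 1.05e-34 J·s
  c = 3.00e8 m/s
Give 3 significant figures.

2.02e103 kg/m³

One Planck density: ρ_P = c⁵/(ℏG²) = 5.20e96 kg/m³.
3.88e6 × 5.20e96 kg/m³ = 2.02e103 kg/m³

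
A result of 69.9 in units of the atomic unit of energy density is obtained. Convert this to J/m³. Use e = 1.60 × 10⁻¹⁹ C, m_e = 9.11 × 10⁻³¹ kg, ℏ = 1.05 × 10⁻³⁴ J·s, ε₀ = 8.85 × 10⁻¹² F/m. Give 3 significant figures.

One atomic unit of energy density: u_au = E_h/a₀³ = m_e⁴e¹⁰/((4πε₀)⁵ℏ⁸) = 3.01 × 10¹³ J/m³.
69.9 × 3.01 × 10¹³ J/m³ = 2.11 × 10¹⁵ J/m³

2.11 × 10¹⁵ J/m³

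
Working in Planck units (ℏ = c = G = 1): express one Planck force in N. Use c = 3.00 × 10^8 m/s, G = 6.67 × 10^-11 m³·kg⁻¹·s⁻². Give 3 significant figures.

From ℏ = c = G = 1 the force scale is F_P = c⁴/G.
  = 8.10 × 10^33 / 6.67 × 10^-11
  = 1.21 × 10^44 N

1.21 × 10^44 N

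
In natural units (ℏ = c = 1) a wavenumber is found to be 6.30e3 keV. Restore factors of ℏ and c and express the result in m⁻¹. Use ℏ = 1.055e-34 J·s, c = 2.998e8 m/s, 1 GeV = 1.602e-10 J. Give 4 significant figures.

Inverse length is [E]/(ℏc).
1 GeV → 1/(ℏc) × (1 GeV in J) = 5.065e15 m⁻¹.
Convert the energy scale: 6.30e3 keV = 6.30e-3 GeV.
Result: 6.30e-3 × 5.065e15 = 3.191e13 m⁻¹.

3.191e13 m⁻¹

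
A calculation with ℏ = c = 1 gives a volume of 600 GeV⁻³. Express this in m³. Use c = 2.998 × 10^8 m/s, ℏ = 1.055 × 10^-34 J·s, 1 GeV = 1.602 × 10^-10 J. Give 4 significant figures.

Volume is [L]³ = [E]⁻³·(ℏc)³.
1 GeV⁻³ → (ℏc)³ × (1 GeV in J)⁻³ = 7.696 × 10^-48 m³.
Result: 600 × 7.696 × 10^-48 = 4.618 × 10^-45 m³.

4.618 × 10^-45 m³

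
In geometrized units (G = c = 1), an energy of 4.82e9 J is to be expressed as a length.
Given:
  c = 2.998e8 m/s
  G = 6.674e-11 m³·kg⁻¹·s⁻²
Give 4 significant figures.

Energy → length via G/c⁴.
4.82e9 J × (G/c⁴) = 3.982e-35 m

3.982e-35 m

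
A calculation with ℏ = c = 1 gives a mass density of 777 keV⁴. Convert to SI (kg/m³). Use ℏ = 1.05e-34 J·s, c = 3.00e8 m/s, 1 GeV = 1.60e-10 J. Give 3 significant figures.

Mass density is [E]/(c²[L]³) = [E]⁴/(ℏ³c⁵).
1 GeV⁴ → 1/(ℏ³c⁵) × (1 GeV in J)⁴ = 2.33e20 kg/m³.
Convert the energy scale: 777 keV⁴ = 7.77e-22 GeV⁴.
Result: 7.77e-22 × 2.33e20 = 0.181 kg/m³.

0.181 kg/m³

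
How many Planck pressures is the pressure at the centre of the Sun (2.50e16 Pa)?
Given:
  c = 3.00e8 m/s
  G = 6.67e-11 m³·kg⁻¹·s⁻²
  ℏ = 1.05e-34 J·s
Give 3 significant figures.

5.34e-98

Planck pressure: p_P = c⁷/(ℏG²) = 4.68e113 Pa.
2.50e16 / 4.68e113 = 5.34e-98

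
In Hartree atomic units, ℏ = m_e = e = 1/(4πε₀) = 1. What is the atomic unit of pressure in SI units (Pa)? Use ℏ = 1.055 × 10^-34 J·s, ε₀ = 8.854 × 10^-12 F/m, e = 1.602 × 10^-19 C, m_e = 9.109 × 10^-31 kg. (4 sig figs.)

2.929 × 10^13 Pa

From ℏ = m_e = e = 1/(4πε₀) = 1 the pressure scale is P_au = E_h/a₀³ = m_e⁴e¹⁰/((4πε₀)⁵ℏ⁸).
E_h = 4.354 × 10^-18 J
a₀ = 5.297 × 10^-11 m
E_h/a₀³ = 2.929 × 10^13 Pa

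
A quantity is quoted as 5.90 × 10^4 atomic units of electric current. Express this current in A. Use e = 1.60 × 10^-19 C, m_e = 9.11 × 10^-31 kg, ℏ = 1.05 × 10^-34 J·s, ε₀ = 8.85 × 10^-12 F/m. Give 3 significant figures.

394 A

One atomic unit of electric current: I_au = e E_h/ℏ = m_e e⁵/((4πε₀)²ℏ³) = 6.67 × 10^-3 A.
5.90 × 10^4 × 6.67 × 10^-3 A = 394 A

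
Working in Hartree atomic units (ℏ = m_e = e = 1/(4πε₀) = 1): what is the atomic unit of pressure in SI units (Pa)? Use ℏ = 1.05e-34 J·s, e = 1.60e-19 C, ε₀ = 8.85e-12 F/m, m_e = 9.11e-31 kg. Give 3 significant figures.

3.01e13 Pa

From ℏ = m_e = e = 1/(4πε₀) = 1 the pressure scale is P_au = E_h/a₀³ = m_e⁴e¹⁰/((4πε₀)⁵ℏ⁸).
E_h = 4.38e-18 J
a₀ = 5.26e-11 m
E_h/a₀³ = 3.01e13 Pa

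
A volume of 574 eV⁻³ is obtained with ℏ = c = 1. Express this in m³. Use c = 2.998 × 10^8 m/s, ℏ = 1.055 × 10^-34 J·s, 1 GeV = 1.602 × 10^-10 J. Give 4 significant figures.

4.418 × 10^-18 m³

Volume is [L]³ = [E]⁻³·(ℏc)³.
1 GeV⁻³ → (ℏc)³ × (1 GeV in J)⁻³ = 7.696 × 10^-48 m³.
Convert the energy scale: 574 eV⁻³ = 5.74 × 10^29 GeV⁻³.
Result: 5.74 × 10^29 × 7.696 × 10^-48 = 4.418 × 10^-18 m³.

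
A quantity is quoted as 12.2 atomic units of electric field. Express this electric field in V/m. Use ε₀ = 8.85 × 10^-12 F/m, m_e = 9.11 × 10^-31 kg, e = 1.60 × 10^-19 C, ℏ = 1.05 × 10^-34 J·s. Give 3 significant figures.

6.35 × 10^12 V/m

One atomic unit of electric field: E_au = E_h/(e a₀) = m_e²e⁵/((4πε₀)³ℏ⁴) = 5.20 × 10^11 V/m.
12.2 × 5.20 × 10^11 V/m = 6.35 × 10^12 V/m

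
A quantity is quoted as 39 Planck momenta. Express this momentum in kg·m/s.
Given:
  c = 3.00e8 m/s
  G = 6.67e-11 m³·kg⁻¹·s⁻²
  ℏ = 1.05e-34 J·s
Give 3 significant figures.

One Planck momentum: p_P = √(ℏc³/G) = 6.52 kg·m/s.
39 × 6.52 kg·m/s = 254 kg·m/s

254 kg·m/s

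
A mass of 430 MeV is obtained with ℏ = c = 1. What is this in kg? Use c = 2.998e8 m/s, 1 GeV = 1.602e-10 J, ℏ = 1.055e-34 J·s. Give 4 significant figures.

7.664e-28 kg

Mass is [E]/c²; divide by c².
1 GeV → 1/c² × (1 GeV in J) = 1.782e-27 kg.
Convert the energy scale: 430 MeV = 0.430 GeV.
Result: 0.430 × 1.782e-27 = 7.664e-28 kg.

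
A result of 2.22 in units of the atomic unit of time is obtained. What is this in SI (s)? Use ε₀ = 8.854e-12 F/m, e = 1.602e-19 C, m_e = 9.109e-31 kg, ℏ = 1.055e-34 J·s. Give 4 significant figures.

5.379e-17 s

One atomic unit of time: τ_au = (4πε₀)²ℏ³/(m_e e⁴) = 2.423e-17 s.
2.22 × 2.423e-17 s = 5.379e-17 s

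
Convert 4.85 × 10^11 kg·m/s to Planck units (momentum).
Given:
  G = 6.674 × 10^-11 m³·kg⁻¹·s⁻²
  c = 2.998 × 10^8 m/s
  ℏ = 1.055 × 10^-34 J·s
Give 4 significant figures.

Planck momentum: p_P = √(ℏc³/G) = 6.527 kg·m/s.
4.85 × 10^11 / 6.527 = 7.431 × 10^10

7.431 × 10^10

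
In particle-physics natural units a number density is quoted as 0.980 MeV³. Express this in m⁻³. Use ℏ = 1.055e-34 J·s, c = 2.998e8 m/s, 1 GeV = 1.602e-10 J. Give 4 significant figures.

1.273e38 m⁻³

Number density is [L]⁻³ = [E]³/(ℏc)³.
1 GeV³ → 1/(ℏc)³ × (1 GeV in J)³ = 1.299e47 m⁻³.
Convert the energy scale: 0.980 MeV³ = 9.80e-10 GeV³.
Result: 9.80e-10 × 1.299e47 = 1.273e38 m⁻³.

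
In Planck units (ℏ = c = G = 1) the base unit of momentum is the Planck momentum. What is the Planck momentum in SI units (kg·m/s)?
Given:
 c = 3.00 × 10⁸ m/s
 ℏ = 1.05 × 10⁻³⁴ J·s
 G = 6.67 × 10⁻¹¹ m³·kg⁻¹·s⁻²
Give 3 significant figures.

p_P = √(ℏc³/G)
  = √(42.5)
  = 6.52 kg·m/s

6.52 kg·m/s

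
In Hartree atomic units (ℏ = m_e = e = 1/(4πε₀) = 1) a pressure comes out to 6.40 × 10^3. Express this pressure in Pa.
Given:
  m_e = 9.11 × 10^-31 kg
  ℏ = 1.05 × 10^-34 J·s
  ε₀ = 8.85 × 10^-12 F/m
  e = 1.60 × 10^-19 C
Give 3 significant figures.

1.93 × 10^17 Pa

One atomic unit of pressure: P_au = E_h/a₀³ = m_e⁴e¹⁰/((4πε₀)⁵ℏ⁸) = 3.01 × 10^13 Pa.
6.40 × 10^3 × 3.01 × 10^13 Pa = 1.93 × 10^17 Pa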